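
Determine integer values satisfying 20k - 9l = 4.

Step 1: Check solvability.
gcd(20, 9) = 1
Since 1 divides 4, solutions exist.

Step 2: Apply extended Euclidean algorithm to find gcd.
We find integers such that 20*x0 + 9*y0 = 1

Step 3: Scale the particular solution.
Multiply by 4/1 = 4:
k = -16, l = -36

Step 4: Verify.
20*(-16) - 9*(-36) = 4 = 4 ✓

k = -16, l = -36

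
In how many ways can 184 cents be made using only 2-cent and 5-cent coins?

We need non-negative integers (x, y) with 2x + 5y = 184.
For each x from 0 to 92, check if (184 - 2x) is a non-negative multiple of 5.
Solutions (x, y): (2,36), (7,34), (12,32), (17,30), ...
Count: 19

19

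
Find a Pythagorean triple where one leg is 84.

We need the other leg and hypotenuse such that 84² + x² = c².
Take x = 187, c = 205: 84² + 187² = 7056 + 34969 = 42025 = 205² ✓
Triple: (187, 84, 205)

(187, 84, 205)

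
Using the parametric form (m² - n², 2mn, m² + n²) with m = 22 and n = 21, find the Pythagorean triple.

a = m² - n² = 22² - 21² = 484 - 441 = 43
b = 2mn = 2·22·21 = 924
c = m² + n² = 484 + 441 = 925
Verify: 43² + 924² = 1849 + 853776 = 855625 = 925² ✓

(43, 924, 925)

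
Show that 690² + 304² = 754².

Compute a² + b²:
690² + 304² = 476100 + 92416 = 568516
Compute c²:
754² = 568516
Since 568516 = 568516, it is a Pythagorean triple.

Yes, it is a Pythagorean triple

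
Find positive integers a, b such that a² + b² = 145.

Search for a with 145 - a² a perfect square.
a = 1: 145 - 1² = 145 - 1 = 144 = 12² ✓
So a = 1, b = 12.

a = 1, b = 12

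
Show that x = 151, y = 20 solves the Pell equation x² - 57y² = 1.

Compute x² = 151² = 22801
Compute 57y² = 57·20² = 57·400 = 22800
x² - 57y² = 22801 - 22800 = 1
Since this equals 1, (151, 20) is a solution.

Yes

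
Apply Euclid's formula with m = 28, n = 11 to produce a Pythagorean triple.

a = m² - n² = 28² - 11² = 784 - 121 = 663
b = 2mn = 2·28·11 = 616
c = m² + n² = 784 + 121 = 905
Verify: 663² + 616² = 439569 + 379456 = 819025 = 905² ✓

(663, 616, 905)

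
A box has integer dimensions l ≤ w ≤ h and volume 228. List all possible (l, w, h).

Iterate l from 1 to ⌊228^(1/3)⌋. For each l dividing 228, iterate w ≥ l with w dividing 228/l, and set h = 228/(l·w).
Triples found (10): (1×1×228), (1×2×114), (1×3×76), (1×4×57), (1×6×38), (1×12×19), (2×2×57), (2×3×38), (2×6×19), (3×4×19)

(1×1×228), (1×2×114), (1×3×76), (1×4×57), (1×6×38), (1×12×19), (2×2×57), (2×3×38), (2×6×19), (3×4×19)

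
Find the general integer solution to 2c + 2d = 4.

Step 1: Compute gcd(2, 2) = 2.
Since 2 divides 4, solutions exist.

Step 2: Find a particular solution using extended Euclidean algorithm.
We get c₀ = 0, d₀ = 2.
Check: 2*0 + 2*2 = 4 = 4 ✓

Step 3: Write the general solution.
c = 0 + (2/2)t = 0 + 1t
d = 2 - (2/2)t = 2 - 1t
for any integer t.

c = 0 + 1t, d = 2 - 1t for integer t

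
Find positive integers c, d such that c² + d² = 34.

Search for c with 34 - c² a perfect square.
c = 3: 34 - 3² = 34 - 9 = 25 = 5² ✓
So c = 3, d = 5.

c = 3, d = 5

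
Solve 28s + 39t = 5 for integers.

Step 1: Check solvability.
gcd(28, 39) = 1
Since 1 divides 5, solutions exist.

Step 2: Apply extended Euclidean algorithm to find gcd.
We find integers such that 28*x0 + 39*y0 = 1

Step 3: Scale the particular solution.
Multiply by 5/1 = 5:
s = 35, t = -25

Step 4: Verify.
28*(35) + 39*(-25) = 5 = 5 ✓

s = 35, t = -25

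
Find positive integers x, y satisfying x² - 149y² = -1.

We need x² = 149y² - 1. Try successive y:
y = 1: x² = 149·1² - 1 = 148, not a perfect square
y = 2: x² = 149·2² - 1 = 595, not a perfect square
y = 3: x² = 149·3² - 1 = 1340, not a perfect square
...
y = 9305: x² = 149·9305² - 1 = 12900870724 = 113582² ✓
Check: 113582² - 149·9305² = 12900870724 - 12900870725 = -1 ✓

x = 113582, y = 9305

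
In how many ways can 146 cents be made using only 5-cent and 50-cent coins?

We need non-negative integers (x, y) with 5x + 50y = 146.
For each x from 0 to 29, check if (146 - 5x) is a non-negative multiple of 50.
Solutions (x, y): none
Count: 0

0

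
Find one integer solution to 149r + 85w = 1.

Step 1: Check solvability.
gcd(149, 85) = 1
Since 1 divides 1, solutions exist.

Step 2: Apply extended Euclidean algorithm to find gcd.
We find integers such that 149*x0 + 85*y0 = 1

Step 3: Scale the particular solution.
Multiply by 1/1 = 1:
r = 4, w = -7

Step 4: Verify.
149*(4) + 85*(-7) = 1 = 1 ✓

r = 4, w = -7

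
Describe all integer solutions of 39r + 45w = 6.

Step 1: Compute gcd(39, 45) = 3.
Since 3 divides 6, solutions exist.

Step 2: Find a particular solution using extended Euclidean algorithm.
We get r₀ = 14, w₀ = -12.
Check: 39*14 + 45*-12 = 6 = 6 ✓

Step 3: Write the general solution.
r = 14 + (45/3)t = 14 + 15t
w = -12 - (39/3)t = -12 - 13t
for any integer t.

r = 14 + 15t, w = -12 - 13t for integer t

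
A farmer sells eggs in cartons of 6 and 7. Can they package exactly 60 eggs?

We need non-negative a, b with 6a + 7b = 60.
gcd(6, 7) = 1 divides 60.
Try a = 3: 7b = 60 - 18 = 42, so b = 6.
One way: 3 cartons of 6 and 6 cartons of 7.

Yes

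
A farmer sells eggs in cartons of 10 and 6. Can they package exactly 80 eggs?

We need non-negative a, b with 10a + 6b = 80.
gcd(10, 6) = 2 divides 80.
Try a = 2: 6b = 80 - 20 = 60, so b = 10.
One way: 2 cartons of 10 and 10 cartons of 6.

Yes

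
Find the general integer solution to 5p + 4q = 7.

Step 1: Compute gcd(5, 4) = 1.
Since 1 divides 7, solutions exist.

Step 2: Find a particular solution using extended Euclidean algorithm.
We get p₀ = 7, q₀ = -7.
Check: 5*7 + 4*-7 = 7 = 7 ✓

Step 3: Write the general solution.
p = 7 + (4/1)t = 7 + 4t
q = -7 - (5/1)t = -7 - 5t
for any integer t.

p = 7 + 4t, q = -7 - 5t for integer t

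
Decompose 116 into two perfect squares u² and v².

We need to find integers u, v > 0 such that u² + v² = 116.
Trying u = 4: v² = 116 - 4² = 116 - 16 = 100
v = 10
Check: 4² + 10² = 16 + 100 = 116 ✓

116 = 4² + 10²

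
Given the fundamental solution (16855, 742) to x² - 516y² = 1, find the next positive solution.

Solutions to x² - Dy² = 1 are generated by powers of (x₀ + y₀√D).
The next solution satisfies x₁ + y₁√516 = (x₀ + y₀√516)², giving:
x₁ = x₀² + 516y₀² = 16855² + 516·742² = 284091025 + 284091024 = 568182049
y₁ = 2x₀y₀ = 2·16855·742 = 25012820

Verify: 568182049² - 516·25012820² = 322830840805838401 - 322830840805838400 = 1 ✓

x = 568182049, y = 25012820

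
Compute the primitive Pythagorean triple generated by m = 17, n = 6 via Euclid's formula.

a = m² - n² = 289 - 36 = 253
b = 2mn = 2·17·6 = 204
c = m² + n² = 289 + 36 = 325
Verify: 253² + 204² = 64009 + 41616 = 105625 = 325² ✓

(253, 204, 325)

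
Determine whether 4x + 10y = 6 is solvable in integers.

Step 1: Compute gcd(4, 10).
gcd(4, 10) = 2

Step 2: Check divisibility.
Does 2 divide 6? 6 = 2 x 3, so yes.

By the theorem on linear Diophantine equations, 4x + 10y = 6 has integer solutions if and only if gcd(4, 10) divides 6. Since 2 | 6, solutions exist.

Yes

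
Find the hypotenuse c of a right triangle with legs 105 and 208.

c² = a² + b² = 105² + 208² = 11025 + 43264 = 54289
c = 233

233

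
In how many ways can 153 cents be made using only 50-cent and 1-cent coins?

We need non-negative integers (x, y) with 50x + 1y = 153.
For each x from 0 to 3, check if (153 - 50x) is a non-negative multiple of 1.
Solutions (x, y): (0,153), (1,103), (2,53), (3,3)
Count: 4

4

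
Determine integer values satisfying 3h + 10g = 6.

Step 1: Check solvability.
gcd(3, 10) = 1
Since 1 divides 6, solutions exist.

Step 2: Apply extended Euclidean algorithm to find gcd.
We find integers such that 3*x0 + 10*y0 = 1

Step 3: Scale the particular solution.
Multiply by 6/1 = 6:
h = -18, g = 6

Step 4: Verify.
3*(-18) + 10*(6) = 6 = 6 ✓

h = -18, g = 6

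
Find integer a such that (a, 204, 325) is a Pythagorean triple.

a² = c² - b² = 325² - 204² = 105625 - 41616 = 64009
a = sqrt(64009) = 253

253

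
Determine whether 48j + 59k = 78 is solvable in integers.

Step 1: Compute gcd(48, 59).
gcd(48, 59) = 1

Step 2: Check divisibility.
Does 1 divide 78? 78 = 1 x 78, so yes.

By the theorem on linear Diophantine equations, 48j + 59k = 78 has integer solutions if and only if gcd(48, 59) divides 78. Since 1 | 78, solutions exist.

Yes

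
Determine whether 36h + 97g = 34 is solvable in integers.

Step 1: Compute gcd(36, 97).
gcd(36, 97) = 1

Step 2: Check divisibility.
Does 1 divide 34? 34 = 1 x 34, so yes.

By the theorem on linear Diophantine equations, 36h + 97g = 34 has integer solutions if and only if gcd(36, 97) divides 34. Since 1 | 34, solutions exist.

Yes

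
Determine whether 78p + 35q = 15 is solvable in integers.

Step 1: Compute gcd(78, 35).
gcd(78, 35) = 1

Step 2: Check divisibility.
Does 1 divide 15? 15 = 1 x 15, so yes.

By the theorem on linear Diophantine equations, 78p + 35q = 15 has integer solutions if and only if gcd(78, 35) divides 15. Since 1 | 15, solutions exist.

Yes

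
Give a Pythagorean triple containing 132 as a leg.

We need the other leg and hypotenuse such that 132² + x² = c².
Take x = 475, c = 493: 132² + 475² = 17424 + 225625 = 243049 = 493² ✓
Triple: (475, 132, 493)

(475, 132, 493)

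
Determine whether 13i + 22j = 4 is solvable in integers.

Step 1: Compute gcd(13, 22).
gcd(13, 22) = 1

Step 2: Check divisibility.
Does 1 divide 4? 4 = 1 x 4, so yes.

By the theorem on linear Diophantine equations, 13i + 22j = 4 has integer solutions if and only if gcd(13, 22) divides 4. Since 1 | 4, solutions exist.

Yes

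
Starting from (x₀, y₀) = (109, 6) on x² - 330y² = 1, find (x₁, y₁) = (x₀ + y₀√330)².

Solutions to x² - Dy² = 1 are generated by powers of (x₀ + y₀√D).
The next solution satisfies x₁ + y₁√330 = (x₀ + y₀√330)², giving:
x₁ = x₀² + 330y₀² = 109² + 330·6² = 11881 + 11880 = 23761
y₁ = 2x₀y₀ = 2·109·6 = 1308

Verify: 23761² - 330·1308² = 564585121 - 564585120 = 1 ✓

x = 23761, y = 1308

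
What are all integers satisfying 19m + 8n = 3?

Step 1: Compute gcd(19, 8) = 1.
Since 1 divides 3, solutions exist.

Step 2: Find a particular solution using extended Euclidean algorithm.
We get m₀ = 9, n₀ = -21.
Check: 19*9 + 8*-21 = 3 = 3 ✓

Step 3: Write the general solution.
m = 9 + (8/1)t = 9 + 8t
n = -21 - (19/1)t = -21 - 19t
for any integer t.

m = 9 + 8t, n = -21 - 19t for integer t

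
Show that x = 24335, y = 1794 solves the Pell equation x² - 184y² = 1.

Compute x² = 24335² = 592192225
Compute 184y² = 184·1794² = 184·3218436 = 592192224
x² - 184y² = 592192225 - 592192224 = 1
Since this equals 1, (24335, 1794) is a solution.

Yes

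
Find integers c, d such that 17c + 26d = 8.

Step 1: Check solvability.
gcd(17, 26) = 1
Since 1 divides 8, solutions exist.

Step 2: Apply extended Euclidean algorithm to find gcd.
We find integers such that 17*x0 + 26*y0 = 1

Step 3: Scale the particular solution.
Multiply by 8/1 = 8:
c = -24, d = 16

Step 4: Verify.
17*(-24) + 26*(16) = 8 = 8 ✓

c = -24, d = 16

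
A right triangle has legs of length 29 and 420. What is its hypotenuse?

c² = a² + b² = 29² + 420² = 841 + 176400 = 177241
c = 421

421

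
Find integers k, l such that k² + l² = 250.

We need to find integers k, l > 0 such that k² + l² = 250.
Trying k = 5: l² = 250 - 5² = 250 - 25 = 225
l = 15
Check: 5² + 15² = 25 + 225 = 250 ✓

250 = 5² + 15²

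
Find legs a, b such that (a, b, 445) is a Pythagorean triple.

We need a² + b² = 445² = 198025.
Trying: 203² + 396² = 41209 + 156816 = 198025 ✓

(203, 396, 445)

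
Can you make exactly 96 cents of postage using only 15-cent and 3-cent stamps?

We need non-negative x, y with 15x + 3y = 96.
gcd(15, 3) = 3 divides 96, so integer solutions exist.
Search for a non-negative one: x = 0 gives 3y = 96 - 0 = 96, so y = 32.
Check: 15·0 + 3·32 = 96 ✓

Yes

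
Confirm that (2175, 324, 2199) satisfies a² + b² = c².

Compute a² + b² = 2175² + 324² = 4730625 + 104976 = 4835601
Compute c² = 2199² = 4835601
Since 4835601 = 4835601, confirmed.

Yes, it is a Pythagorean triple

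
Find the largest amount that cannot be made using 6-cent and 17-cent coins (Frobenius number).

For two coprime denominations a and b, the Frobenius number (largest value not representable as a non-negative combination) is ab - a - b.
Here gcd(6, 17) = 1, so they are coprime.
F(6, 17) = 6·17 - 6 - 17 = 102 - 23 = 79

79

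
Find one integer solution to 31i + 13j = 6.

Step 1: Check solvability.
gcd(31, 13) = 1
Since 1 divides 6, solutions exist.

Step 2: Apply extended Euclidean algorithm to find gcd.
We find integers such that 31*x0 + 13*y0 = 1

Step 3: Scale the particular solution.
Multiply by 6/1 = 6:
i = -30, j = 72

Step 4: Verify.
31*(-30) + 13*(72) = 6 = 6 ✓

i = -30, j = 72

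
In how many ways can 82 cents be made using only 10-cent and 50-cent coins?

We need non-negative integers (x, y) with 10x + 50y = 82.
For each x from 0 to 8, check if (82 - 10x) is a non-negative multiple of 50.
Solutions (x, y): none
Count: 0

0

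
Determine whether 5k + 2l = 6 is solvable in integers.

Step 1: Compute gcd(5, 2).
gcd(5, 2) = 1

Step 2: Check divisibility.
Does 1 divide 6? 6 = 1 x 6, so yes.

By the theorem on linear Diophantine equations, 5k + 2l = 6 has integer solutions if and only if gcd(5, 2) divides 6. Since 1 | 6, solutions exist.

Yes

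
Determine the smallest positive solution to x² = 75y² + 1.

We seek the smallest positive integers (x, y) with x² - 75y² = 1, i.e., x² = 75y² + 1.
Try successive y values:
y = 1: x² = 75·1² + 1 = 76, not a perfect square
y = 2: x² = 75·2² + 1 = 301, not a perfect square
y = 3: x² = 75·3² + 1 = 676, x = 26 ✓

Verify: 26² - 75·3² = 676 - 675 = 1 ✓

x = 26, y = 3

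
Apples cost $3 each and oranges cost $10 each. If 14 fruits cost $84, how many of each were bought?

Let a = apples, o = oranges.
a + o = 14
3a + 10o = 84
Substitute o = 14 - a:
3a + 10(14 - a) = 84
(3 - 10)a = 84 - 140
-7a = -56
a = 8, o = 14 - 8 = 6

Apples: 8, Oranges: 6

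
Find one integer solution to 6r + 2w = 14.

Step 1: Check solvability.
gcd(6, 2) = 2
Since 2 divides 14, solutions exist.

Step 2: Apply extended Euclidean algorithm to find gcd.
We find integers such that 6*x0 + 2*y0 = 2

Step 3: Scale the particular solution.
Multiply by 14/2 = 7:
r = 0, w = 7

Step 4: Verify.
6*(0) + 2*(7) = 14 = 14 ✓

r = 0, w = 7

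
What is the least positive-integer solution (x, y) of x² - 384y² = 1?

We seek the smallest positive integers (x, y) with x² - 384y² = 1, i.e., x² = 384y² + 1.
Try successive y values:
y = 1: x² = 384·1² + 1 = 385, not a perfect square
y = 2: x² = 384·2² + 1 = 1537, not a perfect square
y = 3: x² = 384·3² + 1 = 3457, not a perfect square
... continuing the search (or via continued fractions) ...
y = 245: x² = 384·245² + 1 = 23049601, x = 4801 ✓

Verify: 4801² - 384·245² = 23049601 - 23049600 = 1 ✓

x = 4801, y = 245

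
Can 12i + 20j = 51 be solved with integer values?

Step 1: Compute gcd(12, 20).
gcd(12, 20) = 4

Step 2: Check divisibility.
Does 4 divide 51? 51 = 4 x 12 + 3, so no.

By the theorem on linear Diophantine equations, 12i + 20j = 51 has integer solutions if and only if gcd(12, 20) divides 51. Since 4 does not divide 51, no solutions exist.

No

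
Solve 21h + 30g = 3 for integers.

Step 1: Check solvability.
gcd(21, 30) = 3
Since 3 divides 3, solutions exist.

Step 2: Apply extended Euclidean algorithm to find gcd.
We find integers such that 21*x0 + 30*y0 = 3

Step 3: Scale the particular solution.
Multiply by 3/3 = 1:
h = 3, g = -2

Step 4: Verify.
21*(3) + 30*(-2) = 3 = 3 ✓

h = 3, g = -2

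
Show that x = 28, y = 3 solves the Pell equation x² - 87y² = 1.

Compute x² = 28² = 784
Compute 87y² = 87·3² = 87·9 = 783
x² - 87y² = 784 - 783 = 1
Since this equals 1, (28, 3) is a solution.

Yes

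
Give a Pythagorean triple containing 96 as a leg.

We need the other leg and hypotenuse such that 96² + x² = c².
Take x = 1150, c = 1154: 96² + 1150² = 9216 + 1322500 = 1331716 = 1154² ✓
Triple: (1150, 96, 1154)

(1150, 96, 1154)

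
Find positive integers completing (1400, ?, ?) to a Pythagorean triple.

We need the other leg and hypotenuse such that 1400² + x² = c².
Take x = 159, c = 1409: 1400² + 159² = 1960000 + 25281 = 1985281 = 1409² ✓
Triple: (159, 1400, 1409)

(159, 1400, 1409)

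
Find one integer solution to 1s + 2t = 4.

Step 1: Check solvability.
gcd(1, 2) = 1
Since 1 divides 4, solutions exist.

Step 2: Apply extended Euclidean algorithm to find gcd.
We find integers such that 1*x0 + 2*y0 = 1

Step 3: Scale the particular solution.
Multiply by 4/1 = 4:
s = 4, t = 0

Step 4: Verify.
1*(4) + 2*(0) = 4 = 4 ✓

s = 4, t = 0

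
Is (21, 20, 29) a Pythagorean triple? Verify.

Compute a² + b² = 21² + 20² = 441 + 400 = 841
Compute c² = 29² = 841
Since 841 = 841, confirmed.

Yes, it is a Pythagorean triple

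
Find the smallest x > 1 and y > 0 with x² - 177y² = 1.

We seek the smallest positive integers (x, y) with x² - 177y² = 1, i.e., x² = 177y² + 1.
Try successive y values:
y = 1: x² = 177·1² + 1 = 178, not a perfect square
y = 2: x² = 177·2² + 1 = 709, not a perfect square
y = 3: x² = 177·3² + 1 = 1594, not a perfect square
... continuing the search (or via continued fractions) ...
y = 4692: x² = 177·4692² + 1 = 3896630929, x = 62423 ✓

Verify: 62423² - 177·4692² = 3896630929 - 3896630928 = 1 ✓

x = 62423, y = 4692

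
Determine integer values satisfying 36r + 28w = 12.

Step 1: Check solvability.
gcd(36, 28) = 4
Since 4 divides 12, solutions exist.

Step 2: Apply extended Euclidean algorithm to find gcd.
We find integers such that 36*x0 + 28*y0 = 4

Step 3: Scale the particular solution.
Multiply by 12/4 = 3:
r = -9, w = 12

Step 4: Verify.
36*(-9) + 28*(12) = 12 = 12 ✓

r = -9, w = 12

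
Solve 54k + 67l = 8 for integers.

Step 1: Check solvability.
gcd(54, 67) = 1
Since 1 divides 8, solutions exist.

Step 2: Apply extended Euclidean algorithm to find gcd.
We find integers such that 54*x0 + 67*y0 = 1

Step 3: Scale the particular solution.
Multiply by 8/1 = 8:
k = -248, l = 200

Step 4: Verify.
54*(-248) + 67*(200) = 8 = 8 ✓

k = -248, l = 200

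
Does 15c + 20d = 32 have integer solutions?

Step 1: Compute gcd(15, 20).
gcd(15, 20) = 5

Step 2: Check divisibility.
Does 5 divide 32? 32 = 5 x 6 + 2, so no.

By the theorem on linear Diophantine equations, 15c + 20d = 32 has integer solutions if and only if gcd(15, 20) divides 32. Since 5 does not divide 32, no solutions exist.

No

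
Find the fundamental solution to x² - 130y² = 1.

We seek the smallest positive integers (x, y) with x² - 130y² = 1, i.e., x² = 130y² + 1.
Try successive y values:
y = 1: x² = 130·1² + 1 = 131, not a perfect square
y = 2: x² = 130·2² + 1 = 521, not a perfect square
y = 3: x² = 130·3² + 1 = 1171, not a perfect square
... continuing the search (or via continued fractions) ...
y = 570: x² = 130·570² + 1 = 42237001, x = 6499 ✓

Verify: 6499² - 130·570² = 42237001 - 42237000 = 1 ✓

x = 6499, y = 570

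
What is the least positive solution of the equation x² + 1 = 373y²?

We need x² = 373y² - 1. Try successive y:
y = 1: x² = 373·1² - 1 = 372, not a perfect square
y = 2: x² = 373·2² - 1 = 1491, not a perfect square
y = 3: x² = 373·3² - 1 = 3356, not a perfect square
...
y = 265: x² = 373·265² - 1 = 26193924 = 5118² ✓
Check: 5118² - 373·265² = 26193924 - 26193925 = -1 ✓

x = 5118, y = 265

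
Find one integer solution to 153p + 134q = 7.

Step 1: Check solvability.
gcd(153, 134) = 1
Since 1 divides 7, solutions exist.

Step 2: Apply extended Euclidean algorithm to find gcd.
We find integers such that 153*x0 + 134*y0 = 1

Step 3: Scale the particular solution.
Multiply by 7/1 = 7:
p = -49, q = 56

Step 4: Verify.
153*(-49) + 134*(56) = 7 = 7 ✓

p = -49, q = 56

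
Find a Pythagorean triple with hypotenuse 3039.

We need a² + b² = 3039² = 9235521.
Trying: 135² + 3036² = 18225 + 9217296 = 9235521 ✓

(135, 3036, 3039)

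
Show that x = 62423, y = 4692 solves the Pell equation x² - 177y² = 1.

Compute x² = 62423² = 3896630929
Compute 177y² = 177·4692² = 177·22014864 = 3896630928
x² - 177y² = 3896630929 - 3896630928 = 1
Since this equals 1, (62423, 4692) is a solution.

Yes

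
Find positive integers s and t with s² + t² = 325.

We need to find integers s, t > 0 such that s² + t² = 325.
Trying s = 1: t² = 325 - 1² = 325 - 1 = 324
t = 18
Check: 1² + 18² = 1 + 324 = 325 ✓

325 = 1² + 18²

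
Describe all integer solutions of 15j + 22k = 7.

Step 1: Compute gcd(15, 22) = 1.
Since 1 divides 7, solutions exist.

Step 2: Find a particular solution using extended Euclidean algorithm.
We get j₀ = 21, k₀ = -14.
Check: 15*21 + 22*-14 = 7 = 7 ✓

Step 3: Write the general solution.
j = 21 + (22/1)t = 21 + 22t
k = -14 - (15/1)t = -14 - 15t
for any integer t.

j = 21 + 22t, k = -14 - 15t for integer t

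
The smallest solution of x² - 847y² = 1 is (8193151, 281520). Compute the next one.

Solutions to x² - Dy² = 1 are generated by powers of (x₀ + y₀√D).
The next solution satisfies x₁ + y₁√847 = (x₀ + y₀√847)², giving:
x₁ = x₀² + 847y₀² = 8193151² + 847·281520² = 67127723308801 + 67127723308800 = 134255446617601
y₁ = 2x₀y₀ = 2·8193151·281520 = 4613071739040

Verify: 134255446617601² - 847·4613071739040² = 18024524946491511791522995201 - 18024524946491511791522995200 = 1 ✓

x = 134255446617601, y = 4613071739040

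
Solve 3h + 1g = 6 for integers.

Step 1: Check solvability.
gcd(3, 1) = 1
Since 1 divides 6, solutions exist.

Step 2: Apply extended Euclidean algorithm to find gcd.
We find integers such that 3*x0 + 1*y0 = 1

Step 3: Scale the particular solution.
Multiply by 6/1 = 6:
h = 0, g = 6

Step 4: Verify.
3*(0) + 1*(6) = 6 = 6 ✓

h = 0, g = 6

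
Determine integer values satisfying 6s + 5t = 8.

Step 1: Check solvability.
gcd(6, 5) = 1
Since 1 divides 8, solutions exist.

Step 2: Apply extended Euclidean algorithm to find gcd.
We find integers such that 6*x0 + 5*y0 = 1

Step 3: Scale the particular solution.
Multiply by 8/1 = 8:
s = 8, t = -8

Step 4: Verify.
6*(8) + 5*(-8) = 8 = 8 ✓

s = 8, t = -8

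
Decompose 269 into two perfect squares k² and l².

We need to find integers k, l > 0 such that k² + l² = 269.
Trying k = 10: l² = 269 - 10² = 269 - 100 = 169
l = 13
Check: 10² + 13² = 100 + 169 = 269 ✓

269 = 10² + 13²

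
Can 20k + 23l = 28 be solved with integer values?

Step 1: Compute gcd(20, 23).
gcd(20, 23) = 1

Step 2: Check divisibility.
Does 1 divide 28? 28 = 1 x 28, so yes.

By the theorem on linear Diophantine equations, 20k + 23l = 28 has integer solutions if and only if gcd(20, 23) divides 28. Since 1 | 28, solutions exist.

Yes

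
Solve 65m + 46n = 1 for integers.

Step 1: Check solvability.
gcd(65, 46) = 1
Since 1 divides 1, solutions exist.

Step 2: Apply extended Euclidean algorithm to find gcd.
We find integers such that 65*x0 + 46*y0 = 1

Step 3: Scale the particular solution.
Multiply by 1/1 = 1:
m = 17, n = -24

Step 4: Verify.
65*(17) + 46*(-24) = 1 = 1 ✓

m = 17, n = -24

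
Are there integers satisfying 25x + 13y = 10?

Step 1: Compute gcd(25, 13).
gcd(25, 13) = 1

Step 2: Check divisibility.
Does 1 divide 10? 10 = 1 x 10, so yes.

By the theorem on linear Diophantine equations, 25x + 13y = 10 has integer solutions if and only if gcd(25, 13) divides 10. Since 1 | 10, solutions exist.

Yes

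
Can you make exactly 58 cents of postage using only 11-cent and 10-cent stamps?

We need non-negative x, y with 11x + 10y = 58.
gcd(11, 10) = 1 divides 58, so integer solutions exist, but checking x = 0..5 shows none with y ≥ 0.
So 58 cannot be made with non-negative stamp counts.

No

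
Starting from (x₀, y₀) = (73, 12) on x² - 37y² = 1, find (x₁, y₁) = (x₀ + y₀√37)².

Solutions to x² - Dy² = 1 are generated by powers of (x₀ + y₀√D).
The next solution satisfies x₁ + y₁√37 = (x₀ + y₀√37)², giving:
x₁ = x₀² + 37y₀² = 73² + 37·12² = 5329 + 5328 = 10657
y₁ = 2x₀y₀ = 2·73·12 = 1752

Verify: 10657² - 37·1752² = 113571649 - 113571648 = 1 ✓

x = 10657, y = 1752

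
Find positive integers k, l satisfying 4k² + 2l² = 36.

Try small values of k and check whether (36 - 4k²)/2 is a perfect square.
k = 1: 4·1² = 4, so 2l² = 36 - 4 = 32, giving l² = 16, l = 4.
Check: 4·1² + 2·4² = 4 + 32 = 36 ✓

k = 1, l = 4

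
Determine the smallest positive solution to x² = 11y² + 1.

We seek the smallest positive integers (x, y) with x² - 11y² = 1, i.e., x² = 11y² + 1.
Try successive y values:
y = 1: x² = 11·1² + 1 = 12, not a perfect square
y = 2: x² = 11·2² + 1 = 45, not a perfect square
y = 3: x² = 11·3² + 1 = 100, x = 10 ✓

Verify: 10² - 11·3² = 100 - 99 = 1 ✓

x = 10, y = 3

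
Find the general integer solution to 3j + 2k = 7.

Step 1: Compute gcd(3, 2) = 1.
Since 1 divides 7, solutions exist.

Step 2: Find a particular solution using extended Euclidean algorithm.
We get j₀ = 7, k₀ = -7.
Check: 3*7 + 2*-7 = 7 = 7 ✓

Step 3: Write the general solution.
j = 7 + (2/1)t = 7 + 2t
k = -7 - (3/1)t = -7 - 3t
for any integer t.

j = 7 + 2t, k = -7 - 3t for integer t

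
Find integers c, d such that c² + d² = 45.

We need to find integers c, d > 0 such that c² + d² = 45.
Trying c = 3: d² = 45 - 3² = 45 - 9 = 36
d = 6
Check: 3² + 6² = 9 + 36 = 45 ✓

45 = 3² + 6²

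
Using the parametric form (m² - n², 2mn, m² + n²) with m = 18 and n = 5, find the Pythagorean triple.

a = m² - n² = 18² - 5² = 324 - 25 = 299
b = 2mn = 2·18·5 = 180
c = m² + n² = 324 + 25 = 349
Verify: 299² + 180² = 89401 + 32400 = 121801 = 349² ✓

(299, 180, 349)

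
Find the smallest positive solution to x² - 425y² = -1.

We need x² = 425y² - 1. Try successive y:
y = 1: x² = 425·1² - 1 = 424, not a perfect square
y = 2: x² = 425·2² - 1 = 1699, not a perfect square
y = 3: x² = 425·3² - 1 = 3824, not a perfect square
...
y = 13: x² = 425·13² - 1 = 71824 = 268² ✓
Check: 268² - 425·13² = 71824 - 71825 = -1 ✓

x = 268, y = 13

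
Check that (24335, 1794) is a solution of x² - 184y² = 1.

Compute x² = 24335² = 592192225
Compute 184y² = 184·1794² = 184·3218436 = 592192224
x² - 184y² = 592192225 - 592192224 = 1
Since this equals 1, (24335, 1794) is a solution.

Yes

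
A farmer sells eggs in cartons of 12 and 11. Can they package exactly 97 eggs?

We need non-negative a, b with 12a + 11b = 97.
gcd(12, 11) = 1 divides 97, but no a in [0, 8] gives non-negative b.

No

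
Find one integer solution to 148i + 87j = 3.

Step 1: Check solvability.
gcd(148, 87) = 1
Since 1 divides 3, solutions exist.

Step 2: Apply extended Euclidean algorithm to find gcd.
We find integers such that 148*x0 + 87*y0 = 1

Step 3: Scale the particular solution.
Multiply by 3/1 = 3:
i = 30, j = -51

Step 4: Verify.
148*(30) + 87*(-51) = 3 = 3 ✓

i = 30, j = -51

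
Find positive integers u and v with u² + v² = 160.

We need to find integers u, v > 0 such that u² + v² = 160.
Trying u = 4: v² = 160 - 4² = 160 - 16 = 144
v = 12
Check: 4² + 12² = 16 + 144 = 160 ✓

160 = 4² + 12²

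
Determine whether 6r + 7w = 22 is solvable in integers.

Step 1: Compute gcd(6, 7).
gcd(6, 7) = 1

Step 2: Check divisibility.
Does 1 divide 22? 22 = 1 x 22, so yes.

By the theorem on linear Diophantine equations, 6r + 7w = 22 has integer solutions if and only if gcd(6, 7) divides 22. Since 1 | 22, solutions exist.

Yes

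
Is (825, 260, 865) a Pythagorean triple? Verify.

Compute a² + b² = 825² + 260² = 680625 + 67600 = 748225
Compute c² = 865² = 748225
Since 748225 = 748225, confirmed.

Yes, it is a Pythagorean triple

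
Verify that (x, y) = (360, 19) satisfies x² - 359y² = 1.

Compute x² = 360² = 129600
Compute 359y² = 359·19² = 359·361 = 129599
x² - 359y² = 129600 - 129599 = 1
Since this equals 1, (360, 19) is a solution.

Yes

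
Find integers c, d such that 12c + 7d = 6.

Step 1: Check solvability.
gcd(12, 7) = 1
Since 1 divides 6, solutions exist.

Step 2: Apply extended Euclidean algorithm to find gcd.
We find integers such that 12*x0 + 7*y0 = 1

Step 3: Scale the particular solution.
Multiply by 6/1 = 6:
c = 18, d = -30

Step 4: Verify.
12*(18) + 7*(-30) = 6 = 6 ✓

c = 18, d = -30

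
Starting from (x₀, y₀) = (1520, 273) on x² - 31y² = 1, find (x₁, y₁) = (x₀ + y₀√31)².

Solutions to x² - Dy² = 1 are generated by powers of (x₀ + y₀√D).
The next solution satisfies x₁ + y₁√31 = (x₀ + y₀√31)², giving:
x₁ = x₀² + 31y₀² = 1520² + 31·273² = 2310400 + 2310399 = 4620799
y₁ = 2x₀y₀ = 2·1520·273 = 829920

Verify: 4620799² - 31·829920² = 21351783398401 - 21351783398400 = 1 ✓

x = 4620799, y = 829920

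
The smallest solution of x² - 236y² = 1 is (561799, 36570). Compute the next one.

Solutions to x² - Dy² = 1 are generated by powers of (x₀ + y₀√D).
The next solution satisfies x₁ + y₁√236 = (x₀ + y₀√236)², giving:
x₁ = x₀² + 236y₀² = 561799² + 236·36570² = 315618116401 + 315618116400 = 631236232801
y₁ = 2x₀y₀ = 2·561799·36570 = 41089978860

Verify: 631236232801² - 236·41089978860² = 398459181600798268305601 - 398459181600798268305600 = 1 ✓

x = 631236232801, y = 41089978860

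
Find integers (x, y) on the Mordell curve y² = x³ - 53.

Try small integer x values and check whether x³ - 53 is a perfect square.
x = 29: x³ - 53 = 29³ - 53 = 24389 - 53 = 24336
Is 24336 a perfect square? 156² = 24336 ✓
So (x, y) = (29, -156) is a solution.

x = 29, y = -156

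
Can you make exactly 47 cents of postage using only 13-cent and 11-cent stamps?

We need non-negative x, y with 13x + 11y = 47.
gcd(13, 11) = 1 divides 47, so integer solutions exist, but checking x = 0..3 shows none with y ≥ 0.
So 47 cannot be made with non-negative stamp counts.

No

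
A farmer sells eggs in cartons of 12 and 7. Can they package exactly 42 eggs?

We need non-negative a, b with 12a + 7b = 42.
gcd(12, 7) = 1 divides 42.
Try a = 0: 7b = 42 - 0 = 42, so b = 6.
One way: 0 cartons of 12 and 6 cartons of 7.

Yes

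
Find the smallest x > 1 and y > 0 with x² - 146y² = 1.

We seek the smallest positive integers (x, y) with x² - 146y² = 1, i.e., x² = 146y² + 1.
Try successive y values:
y = 1: x² = 146·1² + 1 = 147, not a perfect square
y = 2: x² = 146·2² + 1 = 585, not a perfect square
y = 3: x² = 146·3² + 1 = 1315, not a perfect square
... continuing the search (or via continued fractions) ...
y = 12: x² = 146·12² + 1 = 21025, x = 145 ✓

Verify: 145² - 146·12² = 21025 - 21024 = 1 ✓

x = 145, y = 12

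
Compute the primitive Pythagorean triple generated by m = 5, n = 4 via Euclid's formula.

a = m² - n² = 25 - 16 = 9
b = 2mn = 2·5·4 = 40
c = m² + n² = 25 + 16 = 41
Verify: 9² + 40² = 81 + 1600 = 1681 = 41² ✓

(9, 40, 41)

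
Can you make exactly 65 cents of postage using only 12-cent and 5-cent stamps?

We need non-negative x, y with 12x + 5y = 65.
gcd(12, 5) = 1 divides 65, so integer solutions exist.
Search for a non-negative one: x = 0 gives 5y = 65 - 0 = 65, so y = 13.
Check: 12·0 + 5·13 = 65 ✓

Yes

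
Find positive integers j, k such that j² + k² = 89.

Search for j with 89 - j² a perfect square.
j = 5: 89 - 5² = 89 - 25 = 64 = 8² ✓
So j = 5, k = 8.

j = 5, k = 8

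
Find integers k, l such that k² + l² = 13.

We need to find integers k, l > 0 such that k² + l² = 13.
Trying k = 2: l² = 13 - 2² = 13 - 4 = 9
l = 3
Check: 2² + 3² = 4 + 9 = 13 ✓

13 = 2² + 3²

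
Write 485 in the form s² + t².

We need to find integers s, t > 0 such that s² + t² = 485.
Trying s = 1: t² = 485 - 1² = 485 - 1 = 484
t = 22
Check: 1² + 22² = 1 + 484 = 485 ✓

485 = 1² + 22²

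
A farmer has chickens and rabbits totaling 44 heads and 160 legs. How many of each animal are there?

Let c = chickens, r = rabbits.
Heads: c + r = 44
Legs: 2c + 4r = 160
From the first equation, c = 44 - r. Substitute:
2(44 - r) + 4r = 160
88 + 2r = 160
r = (160 - 88)/2 = 36
c = 44 - 36 = 8

Chickens: 8, Rabbits: 36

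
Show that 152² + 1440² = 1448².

Compute a² + b² = 152² + 1440² = 23104 + 2073600 = 2096704
Compute c² = 1448² = 2096704
Since 2096704 = 2096704, confirmed.

Yes, it is a Pythagorean triple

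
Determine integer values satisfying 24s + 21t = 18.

Step 1: Check solvability.
gcd(24, 21) = 3
Since 3 divides 18, solutions exist.

Step 2: Apply extended Euclidean algorithm to find gcd.
We find integers such that 24*x0 + 21*y0 = 3

Step 3: Scale the particular solution.
Multiply by 18/3 = 6:
s = 6, t = -6

Step 4: Verify.
24*(6) + 21*(-6) = 18 = 18 ✓

s = 6, t = -6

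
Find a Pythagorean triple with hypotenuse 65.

We need a² + b² = 65² = 4225.
Trying: 33² + 56² = 1089 + 3136 = 4225 ✓

(33, 56, 65)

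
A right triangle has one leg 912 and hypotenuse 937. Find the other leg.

a² = c² - b² = 877969 - 831744 = 46225
a = 215

215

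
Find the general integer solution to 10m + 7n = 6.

Step 1: Compute gcd(10, 7) = 1.
Since 1 divides 6, solutions exist.

Step 2: Find a particular solution using extended Euclidean algorithm.
We get m₀ = -12, n₀ = 18.
Check: 10*-12 + 7*18 = 6 = 6 ✓

Step 3: Write the general solution.
m = -12 + (7/1)t = -12 + 7t
n = 18 - (10/1)t = 18 - 10t
for any integer t.

m = -12 + 7t, n = 18 - 10t for integer t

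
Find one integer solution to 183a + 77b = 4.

Step 1: Check solvability.
gcd(183, 77) = 1
Since 1 divides 4, solutions exist.

Step 2: Apply extended Euclidean algorithm to find gcd.
We find integers such that 183*x0 + 77*y0 = 1

Step 3: Scale the particular solution.
Multiply by 4/1 = 4:
a = 32, b = -76

Step 4: Verify.
183*(32) + 77*(-76) = 4 = 4 ✓

a = 32, b = -76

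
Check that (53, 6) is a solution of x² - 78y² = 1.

Compute x² = 53² = 2809
Compute 78y² = 78·6² = 78·36 = 2808
x² - 78y² = 2809 - 2808 = 1
Since this equals 1, (53, 6) is a solution.

Yes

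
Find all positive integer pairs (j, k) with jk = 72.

The positive divisors of 72 are: 1, 2, 3, 4, 6, 8, 9, 12, 18, 24, 36, 72.
Each divisor d gives the pair (d, 72/d):
(1, 72), (2, 36), (3, 24), (4, 18), (6, 12), (8, 9), (9, 8), (12, 6), (18, 4), (24, 3), (36, 2), (72, 1)

(1, 72), (2, 36), (3, 24), (4, 18), (6, 12), (8, 9), (9, 8), (12, 6), (18, 4), (24, 3), (36, 2), (72, 1)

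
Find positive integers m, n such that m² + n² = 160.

Search for m with 160 - m² a perfect square.
m = 4: 160 - 4² = 160 - 16 = 144 = 12² ✓
So m = 4, n = 12.

m = 4, n = 12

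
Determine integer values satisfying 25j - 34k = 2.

Step 1: Check solvability.
gcd(25, 34) = 1
Since 1 divides 2, solutions exist.

Step 2: Apply extended Euclidean algorithm to find gcd.
We find integers such that 25*x0 + 34*y0 = 1

Step 3: Scale the particular solution.
Multiply by 2/1 = 2:
j = 30, k = 22

Step 4: Verify.
25*(30) - 34*(22) = 2 = 2 ✓

j = 30, k = 22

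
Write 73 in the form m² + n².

We need to find integers m, n > 0 such that m² + n² = 73.
Trying m = 3: n² = 73 - 3² = 73 - 9 = 64
n = 8
Check: 3² + 8² = 9 + 64 = 73 ✓

73 = 3² + 8²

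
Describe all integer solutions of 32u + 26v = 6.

Step 1: Compute gcd(32, 26) = 2.
Since 2 divides 6, solutions exist.

Step 2: Find a particular solution using extended Euclidean algorithm.
We get u₀ = -12, v₀ = 15.
Check: 32*-12 + 26*15 = 6 = 6 ✓

Step 3: Write the general solution.
u = -12 + (26/2)t = -12 + 13t
v = 15 - (32/2)t = 15 - 16t
for any integer t.

u = -12 + 13t, v = 15 - 16t for integer t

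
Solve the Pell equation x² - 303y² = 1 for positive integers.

We seek the smallest positive integers (x, y) with x² - 303y² = 1, i.e., x² = 303y² + 1.
Try successive y values:
y = 1: x² = 303·1² + 1 = 304, not a perfect square
y = 2: x² = 303·2² + 1 = 1213, not a perfect square
y = 3: x² = 303·3² + 1 = 2728, not a perfect square
... continuing the search (or via continued fractions) ...
y = 145: x² = 303·145² + 1 = 6370576, x = 2524 ✓

Verify: 2524² - 303·145² = 6370576 - 6370575 = 1 ✓

x = 2524, y = 145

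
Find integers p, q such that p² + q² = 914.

We need to find integers p, q > 0 such that p² + q² = 914.
Trying p = 17: q² = 914 - 17² = 914 - 289 = 625
q = 25
Check: 17² + 25² = 289 + 625 = 914 ✓

914 = 17² + 25²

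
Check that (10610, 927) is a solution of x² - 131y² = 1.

Compute x² = 10610² = 112572100
Compute 131y² = 131·927² = 131·859329 = 112572099
x² - 131y² = 112572100 - 112572099 = 1
Since this equals 1, (10610, 927) is a solution.

Yes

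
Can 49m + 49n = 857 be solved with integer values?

Step 1: Compute gcd(49, 49).
gcd(49, 49) = 49

Step 2: Check divisibility.
Does 49 divide 857? 857 = 49 x 17 + 24, so no.

By the theorem on linear Diophantine equations, 49m + 49n = 857 has integer solutions if and only if gcd(49, 49) divides 857. Since 49 does not divide 857, no solutions exist.

No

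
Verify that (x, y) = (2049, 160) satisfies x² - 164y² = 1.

Compute x² = 2049² = 4198401
Compute 164y² = 164·160² = 164·25600 = 4198400
x² - 164y² = 4198401 - 4198400 = 1
Since this equals 1, (2049, 160) is a solution.

Yes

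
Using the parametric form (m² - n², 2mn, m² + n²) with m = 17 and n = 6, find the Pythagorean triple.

a = m² - n² = 289 - 36 = 253
b = 2mn = 2·17·6 = 204
c = m² + n² = 289 + 36 = 325
Verify: 253² + 204² = 64009 + 41616 = 105625 = 325² ✓

(253, 204, 325)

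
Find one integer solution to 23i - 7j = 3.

Step 1: Check solvability.
gcd(23, 7) = 1
Since 1 divides 3, solutions exist.

Step 2: Apply extended Euclidean algorithm to find gcd.
We find integers such that 23*x0 + 7*y0 = 1

Step 3: Scale the particular solution.
Multiply by 3/1 = 3:
i = -9, j = -30

Step 4: Verify.
23*(-9) - 7*(-30) = 3 = 3 ✓

i = -9, j = -30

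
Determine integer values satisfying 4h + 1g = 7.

Step 1: Check solvability.
gcd(4, 1) = 1
Since 1 divides 7, solutions exist.

Step 2: Apply extended Euclidean algorithm to find gcd.
We find integers such that 4*x0 + 1*y0 = 1

Step 3: Scale the particular solution.
Multiply by 7/1 = 7:
h = 0, g = 7

Step 4: Verify.
4*(0) + 1*(7) = 7 = 7 ✓

h = 0, g = 7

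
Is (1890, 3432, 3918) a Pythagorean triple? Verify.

Compute a² + b² = 1890² + 3432² = 3572100 + 11778624 = 15350724
Compute c² = 3918² = 15350724
Since 15350724 = 15350724, confirmed.

Yes, it is a Pythagorean triple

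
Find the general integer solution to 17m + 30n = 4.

Step 1: Compute gcd(17, 30) = 1.
Since 1 divides 4, solutions exist.

Step 2: Find a particular solution using extended Euclidean algorithm.
We get m₀ = -28, n₀ = 16.
Check: 17*-28 + 30*16 = 4 = 4 ✓

Step 3: Write the general solution.
m = -28 + (30/1)t = -28 + 30t
n = 16 - (17/1)t = 16 - 17t
for any integer t.

m = -28 + 30t, n = 16 - 17t for integer t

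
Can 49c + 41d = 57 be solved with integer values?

Step 1: Compute gcd(49, 41).
gcd(49, 41) = 1

Step 2: Check divisibility.
Does 1 divide 57? 57 = 1 x 57, so yes.

By the theorem on linear Diophantine equations, 49c + 41d = 57 has integer solutions if and only if gcd(49, 41) divides 57. Since 1 | 57, solutions exist.

Yes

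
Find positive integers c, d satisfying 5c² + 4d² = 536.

Try small values of c and check whether (536 - 5c²)/4 is a perfect square.
c = 10: 5·10² = 500, so 4d² = 536 - 500 = 36, giving d² = 9, d = 3.
Check: 5·10² + 4·3² = 500 + 36 = 536 ✓

c = 10, d = 3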